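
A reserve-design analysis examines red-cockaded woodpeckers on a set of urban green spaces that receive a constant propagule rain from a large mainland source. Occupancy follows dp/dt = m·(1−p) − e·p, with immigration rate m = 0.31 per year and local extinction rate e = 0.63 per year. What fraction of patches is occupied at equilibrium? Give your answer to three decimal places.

At equilibrium the propagule rain into empty patches balances local extinction: m(1−p*) = e·p*.
p* = m/(m+e) = 0.31/(0.31+0.63) = 0.31/0.9400 = 0.3298.

0.330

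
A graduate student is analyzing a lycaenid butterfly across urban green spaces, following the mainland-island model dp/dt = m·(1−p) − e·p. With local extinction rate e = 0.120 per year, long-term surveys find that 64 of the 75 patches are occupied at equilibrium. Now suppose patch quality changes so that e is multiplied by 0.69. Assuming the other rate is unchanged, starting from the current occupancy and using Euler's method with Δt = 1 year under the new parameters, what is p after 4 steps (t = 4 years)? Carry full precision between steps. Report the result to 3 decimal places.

Observed p* = 64/75 = 0.85333.
Balance m(1−p*) = e·p* gives m = e·p*/(1−p*) = 0.120×0.85333/0.14667 = 0.69818.
Starting from p₀ = 0.85333; update p ← p + (dp/dt)·Δt with the new parameters.
t = 1: p = 0.85333 + (+0.03174) = 0.88508
t = 2: p = 0.88508 + (+0.00695) = 0.89203
t = 3: p = 0.89203 + (+0.00152) = 0.89355
t = 4: p = 0.89355 + (+0.00033) = 0.89389

0.894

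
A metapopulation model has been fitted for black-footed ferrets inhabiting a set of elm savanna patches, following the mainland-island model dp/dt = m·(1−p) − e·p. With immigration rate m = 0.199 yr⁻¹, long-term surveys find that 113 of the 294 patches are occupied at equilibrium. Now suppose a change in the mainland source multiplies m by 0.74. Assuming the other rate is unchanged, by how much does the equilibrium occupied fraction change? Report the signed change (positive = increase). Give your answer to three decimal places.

-0.068

Observed p* = 113/294 = 0.38435.
Balance m(1−p*) = e·p* gives e = m(1−p*)/p* = 0.199×0.61565/0.38435 = 0.31876.
New p* = m/(m+e) = 0.14726/(0.14726+0.31876) = 0.31600.
Δp* = 0.31600 − 0.38435 = -0.06835.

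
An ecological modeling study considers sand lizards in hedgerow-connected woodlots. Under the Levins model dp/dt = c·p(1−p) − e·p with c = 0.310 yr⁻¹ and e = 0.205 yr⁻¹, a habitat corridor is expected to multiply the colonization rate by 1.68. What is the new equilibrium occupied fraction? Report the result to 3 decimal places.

Before: p* = 1 − 0.205/0.310 = 0.3387.
After the change, c = 0.5208, e = 0.205, so p* = 1 − 0.205/0.5208 = 0.6064.

0.606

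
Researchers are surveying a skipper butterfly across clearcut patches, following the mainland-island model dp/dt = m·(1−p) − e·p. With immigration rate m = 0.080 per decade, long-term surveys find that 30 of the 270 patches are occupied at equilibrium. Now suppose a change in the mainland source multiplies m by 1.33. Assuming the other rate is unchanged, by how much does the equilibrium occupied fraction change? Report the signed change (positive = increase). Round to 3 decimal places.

0.031

Observed p* = 30/270 = 0.11111.
Balance m(1−p*) = e·p* gives e = m(1−p*)/p* = 0.080×0.88889/0.11111 = 0.64001.
New p* = m/(m+e) = 0.10640/(0.10640+0.64001) = 0.14255.
Δp* = 0.14255 − 0.11111 = +0.03144.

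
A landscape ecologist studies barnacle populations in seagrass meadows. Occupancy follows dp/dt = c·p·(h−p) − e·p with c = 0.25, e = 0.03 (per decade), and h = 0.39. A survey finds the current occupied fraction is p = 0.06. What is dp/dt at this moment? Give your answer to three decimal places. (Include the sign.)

Colonization term: c·p·(h−p) = 0.25×0.06×0.3300 = 0.00495.
Extinction term: e·p = 0.00180.
dp/dt = 0.00495 − 0.00180 = 0.00315.

0.003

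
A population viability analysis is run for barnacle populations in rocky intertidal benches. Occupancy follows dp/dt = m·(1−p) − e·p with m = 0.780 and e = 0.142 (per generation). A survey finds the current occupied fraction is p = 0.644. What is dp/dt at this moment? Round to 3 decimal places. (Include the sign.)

0.186

Colonization term: m·(1−p) = 0.780×0.3560 = 0.27768.
Extinction term: e·p = 0.09145.
dp/dt = 0.27768 − 0.09145 = 0.18623.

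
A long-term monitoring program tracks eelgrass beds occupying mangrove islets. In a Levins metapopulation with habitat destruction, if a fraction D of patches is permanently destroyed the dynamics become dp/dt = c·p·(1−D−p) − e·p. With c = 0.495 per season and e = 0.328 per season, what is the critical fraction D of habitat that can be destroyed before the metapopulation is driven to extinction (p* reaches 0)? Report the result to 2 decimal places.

The nontrivial equilibrium is p* = (1−D) − e/c; extinction occurs when this hits zero.
So D_crit = 1 − e/c = 1 − 0.328/0.495 = 1 − 0.6626 = 0.3374.
This equals the undisturbed p*, a classic result of Lande's extension.

0.34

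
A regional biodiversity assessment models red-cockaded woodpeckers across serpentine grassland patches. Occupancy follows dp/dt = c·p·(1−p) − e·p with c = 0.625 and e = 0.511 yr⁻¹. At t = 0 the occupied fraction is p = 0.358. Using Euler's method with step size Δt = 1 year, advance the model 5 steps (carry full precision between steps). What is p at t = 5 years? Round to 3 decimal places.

Update rule: p ← p + [c·p·(1−p) − e·p]·Δt with Δt = 1.
  1  |  dp/dt·Δt = -0.039290  |  p_1 = 0.318709
  2  |  dp/dt·Δt = -0.027152  |  p_2 = 0.291558
  3  |  dp/dt·Δt = -0.019891  |  p_3 = 0.271666
  4  |  dp/dt·Δt = -0.015157  |  p_4 = 0.256510
  5  |  dp/dt·Δt = -0.011881  |  p_5 = 0.244629

0.245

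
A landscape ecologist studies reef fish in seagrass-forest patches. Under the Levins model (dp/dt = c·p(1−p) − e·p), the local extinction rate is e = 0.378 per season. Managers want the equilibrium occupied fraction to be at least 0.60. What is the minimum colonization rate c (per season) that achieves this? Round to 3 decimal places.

p* = 1 − e/c ≥ 0.60 requires e/c ≤ 0.4000, i.e. c ≥ e/0.4000.
c_min = 0.378/0.4000 = 0.9450.

0.945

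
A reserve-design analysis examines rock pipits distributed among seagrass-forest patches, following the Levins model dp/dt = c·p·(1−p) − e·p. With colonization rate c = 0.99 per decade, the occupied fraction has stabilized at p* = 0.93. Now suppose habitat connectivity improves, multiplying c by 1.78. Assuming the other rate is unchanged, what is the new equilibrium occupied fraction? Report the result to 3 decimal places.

0.961

Balance c(1−p*) = e gives e = 0.99×(1 − 0.93000) = 0.06930.
New p* = 1 − e/c = 1 − 0.06930/1.76220 = 0.96067.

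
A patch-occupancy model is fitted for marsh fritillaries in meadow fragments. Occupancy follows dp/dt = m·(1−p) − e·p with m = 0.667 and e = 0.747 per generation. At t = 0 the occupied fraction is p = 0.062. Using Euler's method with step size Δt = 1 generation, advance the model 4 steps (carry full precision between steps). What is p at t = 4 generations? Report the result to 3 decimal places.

0.460

Update rule: p ← p + [m·(1−p) − e·p]·Δt with Δt = 1.
p: 0.06200 → 0.64133  (Δp = +0.57933)
p: 0.64133 → 0.40149  (Δp = -0.23984)
p: 0.40149 → 0.50078  (Δp = +0.09930)
p: 0.50078 → 0.45968  (Δp = -0.04111)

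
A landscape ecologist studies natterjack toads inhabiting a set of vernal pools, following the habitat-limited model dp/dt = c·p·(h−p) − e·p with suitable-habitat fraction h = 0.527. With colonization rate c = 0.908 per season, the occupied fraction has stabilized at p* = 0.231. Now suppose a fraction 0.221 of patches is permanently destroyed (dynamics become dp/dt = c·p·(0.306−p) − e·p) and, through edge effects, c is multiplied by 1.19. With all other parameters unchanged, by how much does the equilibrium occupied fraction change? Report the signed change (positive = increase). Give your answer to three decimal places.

Balance c(h−p*) = e gives e = 0.908×(0.527 − 0.23100) = 0.26877.
New p* = 0.306 − e/c = 0.306 − 0.26877/1.08052 = 0.05726.
Δp* = 0.05726 − 0.23100 = -0.17374.

-0.174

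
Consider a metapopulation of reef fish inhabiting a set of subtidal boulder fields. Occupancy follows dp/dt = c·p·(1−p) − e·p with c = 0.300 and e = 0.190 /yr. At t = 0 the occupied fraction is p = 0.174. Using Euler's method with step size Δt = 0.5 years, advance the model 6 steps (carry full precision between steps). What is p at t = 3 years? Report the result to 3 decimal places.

Update rule: p ← p + [c·p·(1−p) − e·p]·Δt with Δt = 0.5.
  1  |  dp/dt·Δt = +0.005029  |  p_1 = 0.179029
  2  |  dp/dt·Δt = +0.005039  |  p_2 = 0.184067
  3  |  dp/dt·Δt = +0.005042  |  p_3 = 0.189109
  4  |  dp/dt·Δt = +0.005037  |  p_4 = 0.194146
  5  |  dp/dt·Δt = +0.005024  |  p_5 = 0.199170
  6  |  dp/dt·Δt = +0.005004  |  p_6 = 0.204174

0.204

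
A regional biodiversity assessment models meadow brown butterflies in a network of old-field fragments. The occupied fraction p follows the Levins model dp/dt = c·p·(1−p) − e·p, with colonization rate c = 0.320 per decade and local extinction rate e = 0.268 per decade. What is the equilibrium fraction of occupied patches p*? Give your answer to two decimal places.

0.16

At equilibrium, colonization balances extinction: c·p*·(1−p*) = e·p*.
So p* = 1 − e/c = 1 − 0.268/0.320 = 1 − 0.8375 = 0.1625.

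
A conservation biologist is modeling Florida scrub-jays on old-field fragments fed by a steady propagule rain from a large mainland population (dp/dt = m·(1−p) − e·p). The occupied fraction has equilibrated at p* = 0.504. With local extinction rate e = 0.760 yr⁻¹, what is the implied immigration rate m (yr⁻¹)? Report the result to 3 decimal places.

At equilibrium m(1−p*) = e·p*, so m = e·p*/(1−p*).
m = 0.760 × 0.504 / 0.4960 = 0.3830/0.4960 = 0.7723.

0.772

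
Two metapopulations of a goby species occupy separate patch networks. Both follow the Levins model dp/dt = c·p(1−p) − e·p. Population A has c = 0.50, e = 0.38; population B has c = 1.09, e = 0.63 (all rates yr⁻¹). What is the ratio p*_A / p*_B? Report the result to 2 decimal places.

A: p*_A = 1 − 0.38/0.50 = 0.2400.
B: p*_B = 1 − 0.63/1.09 = 0.4220.
p*_A / p*_B = 0.2400/0.4220 = 0.5687.

0.57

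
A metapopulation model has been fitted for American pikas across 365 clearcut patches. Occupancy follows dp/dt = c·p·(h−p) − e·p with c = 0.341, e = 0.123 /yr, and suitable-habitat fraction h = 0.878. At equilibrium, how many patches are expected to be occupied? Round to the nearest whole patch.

p* = h − e/c = 0.878 − 0.3607 = 0.5173.
Expected occupied patches = N × p* = 365 × 0.5173 = 188.81 ≈ 189.

189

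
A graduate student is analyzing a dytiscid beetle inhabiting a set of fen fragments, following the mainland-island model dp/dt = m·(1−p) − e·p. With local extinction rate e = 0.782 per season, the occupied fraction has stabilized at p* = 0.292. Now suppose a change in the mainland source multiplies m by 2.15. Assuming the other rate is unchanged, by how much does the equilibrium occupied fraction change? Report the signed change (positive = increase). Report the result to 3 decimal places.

0.178

Balance m(1−p*) = e·p* gives m = e·p*/(1−p*) = 0.782×0.29200/0.70800 = 0.32252.
New p* = m/(m+e) = 0.69342/(0.69342+0.78200) = 0.46998.
Δp* = 0.46998 − 0.29200 = +0.17798.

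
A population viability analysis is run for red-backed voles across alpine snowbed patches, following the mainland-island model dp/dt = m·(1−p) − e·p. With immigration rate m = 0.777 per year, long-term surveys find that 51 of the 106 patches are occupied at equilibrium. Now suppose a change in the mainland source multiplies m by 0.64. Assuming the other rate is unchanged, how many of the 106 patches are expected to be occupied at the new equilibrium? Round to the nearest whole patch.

Observed p* = 51/106 = 0.48113.
Balance m(1−p*) = e·p* gives e = m(1−p*)/p* = 0.777×0.51887/0.48113 = 0.83795.
New p* = m/(m+e) = 0.49728/(0.49728+0.83795) = 0.37243.
Expected occupied = 106 × 0.37243 = 39.48 ≈ 39.

39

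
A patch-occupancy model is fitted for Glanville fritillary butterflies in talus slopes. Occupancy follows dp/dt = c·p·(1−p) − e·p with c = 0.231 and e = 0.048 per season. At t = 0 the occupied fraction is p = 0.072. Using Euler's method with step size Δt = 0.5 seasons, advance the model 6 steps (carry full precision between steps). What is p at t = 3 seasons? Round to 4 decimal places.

0.1151

Update rule: p ← p + [c·p·(1−p) − e·p]·Δt with Δt = 0.5.
p: 0.07200 → 0.07799  (Δp = +0.00599)
p: 0.07799 → 0.08442  (Δp = +0.00643)
p: 0.08442 → 0.09132  (Δp = +0.00690)
p: 0.09132 → 0.09872  (Δp = +0.00739)
p: 0.09872 → 0.10662  (Δp = +0.00791)
p: 0.10662 → 0.11507  (Δp = +0.00844)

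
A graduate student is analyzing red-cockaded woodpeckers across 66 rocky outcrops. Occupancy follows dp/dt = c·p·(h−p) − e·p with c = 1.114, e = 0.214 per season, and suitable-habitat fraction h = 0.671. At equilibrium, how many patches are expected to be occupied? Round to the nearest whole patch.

p* = h − e/c = 0.671 − 0.1921 = 0.4789.
Expected occupied patches = N × p* = 66 × 0.4789 = 31.61 ≈ 32.

32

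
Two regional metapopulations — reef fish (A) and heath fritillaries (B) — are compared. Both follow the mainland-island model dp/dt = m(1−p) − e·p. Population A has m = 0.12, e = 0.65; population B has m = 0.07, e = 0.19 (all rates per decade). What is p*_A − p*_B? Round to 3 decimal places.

-0.113

A: p*_A = m/(m+e) = 0.12/0.7700 = 0.1558.
B: p*_B = 0.07/0.2600 = 0.2692.
p*_A − p*_B = 0.1558 − 0.2692 = -0.1134.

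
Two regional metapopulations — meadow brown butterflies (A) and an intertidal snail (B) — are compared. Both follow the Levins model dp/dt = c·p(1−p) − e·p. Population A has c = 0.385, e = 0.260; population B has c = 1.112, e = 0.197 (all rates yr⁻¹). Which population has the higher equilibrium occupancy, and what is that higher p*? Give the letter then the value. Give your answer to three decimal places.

B, 0.823

A: p*_A = 1 − 0.260/0.385 = 0.3247.
B: p*_B = 1 − 0.197/1.112 = 0.8228.
B is higher at 0.8228.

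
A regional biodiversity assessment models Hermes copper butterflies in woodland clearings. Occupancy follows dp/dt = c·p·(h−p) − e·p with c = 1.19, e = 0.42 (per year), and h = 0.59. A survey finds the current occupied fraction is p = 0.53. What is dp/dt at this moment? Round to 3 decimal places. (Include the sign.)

Colonization term: c·p·(h−p) = 1.19×0.53×0.0600 = 0.03784.
Extinction term: e·p = 0.22260.
dp/dt = 0.03784 − 0.22260 = -0.18476.

-0.185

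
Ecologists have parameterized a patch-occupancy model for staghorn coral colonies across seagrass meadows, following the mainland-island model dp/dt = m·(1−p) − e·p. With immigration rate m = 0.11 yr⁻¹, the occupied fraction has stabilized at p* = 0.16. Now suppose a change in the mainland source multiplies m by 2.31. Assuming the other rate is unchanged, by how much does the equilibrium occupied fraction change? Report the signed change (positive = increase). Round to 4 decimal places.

0.1456

Balance m(1−p*) = e·p* gives e = m(1−p*)/p* = 0.11×0.84000/0.16000 = 0.57750.
New p* = m/(m+e) = 0.25410/(0.25410+0.57750) = 0.30556.
Δp* = 0.30556 − 0.16000 = +0.14556.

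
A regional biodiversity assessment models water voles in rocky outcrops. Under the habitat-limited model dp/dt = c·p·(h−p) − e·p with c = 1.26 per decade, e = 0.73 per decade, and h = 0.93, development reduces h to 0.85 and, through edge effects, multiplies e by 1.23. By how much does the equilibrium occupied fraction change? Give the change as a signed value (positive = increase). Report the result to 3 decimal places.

-0.213

Before: p* = h − e/c = 0.93 − 0.73/1.26 = 0.93 − 0.5794 = 0.3506.
After: c = 1.26, e = 0.8979, h = 0.85; p* = 0.85 − 0.8979/1.26 = 0.1374.
Δp* = 0.1374 − 0.3506 = -0.2133.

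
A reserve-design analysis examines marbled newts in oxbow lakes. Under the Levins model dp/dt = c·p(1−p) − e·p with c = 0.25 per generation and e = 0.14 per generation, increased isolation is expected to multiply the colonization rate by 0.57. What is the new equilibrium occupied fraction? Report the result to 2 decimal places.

Before: p* = 1 − 0.14/0.25 = 0.4400.
After the change, c = 0.1425, e = 0.14, so p* = 1 − 0.14/0.1425 = 0.0175.

0.02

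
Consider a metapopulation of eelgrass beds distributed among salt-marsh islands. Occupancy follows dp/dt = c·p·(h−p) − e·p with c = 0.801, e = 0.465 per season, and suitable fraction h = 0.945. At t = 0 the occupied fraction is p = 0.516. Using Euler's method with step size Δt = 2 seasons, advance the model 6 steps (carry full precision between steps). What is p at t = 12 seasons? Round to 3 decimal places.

Update rule: p ← p + [c·p·(h−p) − e·p]·Δt with Δt = 2.
t = 2: p = 0.51600 + (-0.12525) = 0.39075
t = 4: p = 0.39075 + (-0.01644) = 0.37430
t = 6: p = 0.37430 + (-0.00589) = 0.36841
t = 8: p = 0.36841 + (-0.00232) = 0.36609
t = 10: p = 0.36609 + (-0.00095) = 0.36514
t = 12: p = 0.36514 + (-0.00039) = 0.36475

0.365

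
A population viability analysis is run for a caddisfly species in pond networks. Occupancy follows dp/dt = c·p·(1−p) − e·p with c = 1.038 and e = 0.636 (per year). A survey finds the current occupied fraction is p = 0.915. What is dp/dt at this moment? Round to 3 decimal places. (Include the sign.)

-0.501

Colonization term: c·p·(1−p) = 1.038×0.915×0.0850 = 0.08073.
Extinction term: e·p = 0.58194.
dp/dt = 0.08073 − 0.58194 = -0.50121.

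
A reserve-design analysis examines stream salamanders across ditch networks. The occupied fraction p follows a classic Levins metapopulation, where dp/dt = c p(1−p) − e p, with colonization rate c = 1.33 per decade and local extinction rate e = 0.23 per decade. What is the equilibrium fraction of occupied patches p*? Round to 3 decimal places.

0.827

At equilibrium, colonization balances extinction: c·p*·(1−p*) = e·p*.
So p* = 1 − e/c = 1 − 0.23/1.33 = 1 − 0.1729 = 0.8271.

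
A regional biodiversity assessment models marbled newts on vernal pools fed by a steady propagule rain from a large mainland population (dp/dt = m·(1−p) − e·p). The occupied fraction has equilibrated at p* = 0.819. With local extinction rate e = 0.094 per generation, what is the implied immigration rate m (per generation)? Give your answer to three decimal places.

At equilibrium m(1−p*) = e·p*, so m = e·p*/(1−p*).
m = 0.094 × 0.819 / 0.1810 = 0.0770/0.1810 = 0.4253.

0.425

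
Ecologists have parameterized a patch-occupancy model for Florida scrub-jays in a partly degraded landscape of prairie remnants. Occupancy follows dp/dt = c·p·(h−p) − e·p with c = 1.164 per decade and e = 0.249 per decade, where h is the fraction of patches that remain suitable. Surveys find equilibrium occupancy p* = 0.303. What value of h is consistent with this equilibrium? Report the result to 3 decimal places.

0.517

At equilibrium c(h−p*) = e, so h = p* + e/c.
h = 0.303 + 0.249/1.164 = 0.303 + 0.2139 = 0.5169.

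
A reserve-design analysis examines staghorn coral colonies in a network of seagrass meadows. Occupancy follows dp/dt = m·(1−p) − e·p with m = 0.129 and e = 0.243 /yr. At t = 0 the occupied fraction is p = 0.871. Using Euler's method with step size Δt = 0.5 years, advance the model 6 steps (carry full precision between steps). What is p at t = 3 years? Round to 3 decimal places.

Update rule: p ← p + [m·(1−p) − e·p]·Δt with Δt = 0.5.
p: 0.87100 → 0.77349  (Δp = -0.09751)
p: 0.77349 → 0.69412  (Δp = -0.07937)
p: 0.69412 → 0.62952  (Δp = -0.06461)
p: 0.62952 → 0.57693  (Δp = -0.05259)
p: 0.57693 → 0.53412  (Δp = -0.04281)
p: 0.53412 → 0.49927  (Δp = -0.03485)

0.499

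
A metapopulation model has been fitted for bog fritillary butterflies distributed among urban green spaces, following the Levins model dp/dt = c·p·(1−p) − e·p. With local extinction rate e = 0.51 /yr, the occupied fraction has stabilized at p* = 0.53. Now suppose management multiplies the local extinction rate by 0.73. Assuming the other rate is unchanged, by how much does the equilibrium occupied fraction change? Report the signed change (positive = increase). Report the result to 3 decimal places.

Balance c(1−p*) = e gives c = e/(1 − 0.53000) = 0.51/0.47000 = 1.08511.
New p* = 1 − e/c = 1 − 0.37230/1.08511 = 0.65690.
Δp* = 0.65690 − 0.53000 = +0.12690.

0.127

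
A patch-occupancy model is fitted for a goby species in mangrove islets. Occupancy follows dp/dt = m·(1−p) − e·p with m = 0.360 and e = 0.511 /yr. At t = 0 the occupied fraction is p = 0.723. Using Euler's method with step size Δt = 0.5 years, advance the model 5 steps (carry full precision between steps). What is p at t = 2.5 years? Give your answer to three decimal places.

0.431

Update rule: p ← p + [m·(1−p) − e·p]·Δt with Δt = 0.5.
  1  |  dp/dt·Δt = -0.134867  |  p_1 = 0.588133
  2  |  dp/dt·Δt = -0.076132  |  p_2 = 0.512001
  3  |  dp/dt·Δt = -0.042977  |  p_3 = 0.469025
  4  |  dp/dt·Δt = -0.024260  |  p_4 = 0.444764
  5  |  dp/dt·Δt = -0.013695  |  p_5 = 0.431070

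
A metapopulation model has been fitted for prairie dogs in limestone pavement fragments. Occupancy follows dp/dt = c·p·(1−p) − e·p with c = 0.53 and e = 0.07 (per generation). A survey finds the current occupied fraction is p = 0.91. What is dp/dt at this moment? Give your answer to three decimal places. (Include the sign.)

-0.020

Colonization term: c·p·(1−p) = 0.53×0.91×0.0900 = 0.04341.
Extinction term: e·p = 0.06370.
dp/dt = 0.04341 − 0.06370 = -0.02029.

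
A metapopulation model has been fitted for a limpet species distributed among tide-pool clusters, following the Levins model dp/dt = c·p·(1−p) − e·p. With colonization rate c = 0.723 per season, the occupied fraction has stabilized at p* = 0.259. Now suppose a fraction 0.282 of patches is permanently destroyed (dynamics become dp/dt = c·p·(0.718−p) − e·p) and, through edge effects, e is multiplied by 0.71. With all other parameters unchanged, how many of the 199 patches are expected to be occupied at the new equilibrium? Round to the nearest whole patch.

Balance c(1−p*) = e gives e = 0.723×(1 − 0.25900) = 0.53574.
New p* = 0.718 − e/c = 0.718 − 0.38038/0.72300 = 0.19189.
Expected occupied = 199 × 0.19189 = 38.19 ≈ 38.

38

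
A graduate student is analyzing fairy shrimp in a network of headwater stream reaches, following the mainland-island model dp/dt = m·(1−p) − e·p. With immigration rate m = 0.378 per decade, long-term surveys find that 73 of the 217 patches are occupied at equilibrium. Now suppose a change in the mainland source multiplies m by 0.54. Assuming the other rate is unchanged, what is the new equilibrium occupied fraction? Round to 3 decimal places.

Observed p* = 73/217 = 0.33641.
Balance m(1−p*) = e·p* gives e = m(1−p*)/p* = 0.378×0.66359/0.33641 = 0.74563.
New p* = m/(m+e) = 0.20412/(0.20412+0.74563) = 0.21492.

0.215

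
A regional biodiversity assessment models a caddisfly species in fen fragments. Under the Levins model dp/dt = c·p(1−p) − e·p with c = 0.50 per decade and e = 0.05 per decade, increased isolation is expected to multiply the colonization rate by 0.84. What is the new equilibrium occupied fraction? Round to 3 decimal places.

Before: p* = 1 − 0.05/0.50 = 0.9000.
After the change, c = 0.42, e = 0.05, so p* = 1 − 0.05/0.42 = 0.8810.

0.881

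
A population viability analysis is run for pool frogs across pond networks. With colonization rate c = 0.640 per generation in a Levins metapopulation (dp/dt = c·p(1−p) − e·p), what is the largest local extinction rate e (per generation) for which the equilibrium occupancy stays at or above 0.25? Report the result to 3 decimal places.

0.480

1 − e/c ≥ 0.25 ⇒ e ≤ c(1 − 0.25) = 0.640 × 0.7500.
e_max = 0.4800.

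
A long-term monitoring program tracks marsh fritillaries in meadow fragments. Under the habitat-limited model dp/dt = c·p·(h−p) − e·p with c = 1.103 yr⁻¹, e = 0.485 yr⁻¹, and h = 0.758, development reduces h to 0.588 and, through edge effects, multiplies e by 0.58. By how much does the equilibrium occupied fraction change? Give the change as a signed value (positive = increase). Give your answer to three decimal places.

Before: p* = h − e/c = 0.758 − 0.485/1.103 = 0.758 − 0.4397 = 0.3183.
After: c = 1.103, e = 0.2813, h = 0.588; p* = 0.588 − 0.2813/1.103 = 0.3330.
Δp* = 0.3330 − 0.3183 = +0.0147.

0.015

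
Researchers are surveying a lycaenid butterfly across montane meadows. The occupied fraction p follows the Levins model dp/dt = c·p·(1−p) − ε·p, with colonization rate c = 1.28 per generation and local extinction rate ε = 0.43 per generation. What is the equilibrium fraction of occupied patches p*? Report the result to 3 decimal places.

At equilibrium, colonization balances extinction: c·p*·(1−p*) = ε·p*.
So p* = 1 − ε/c = 1 − 0.43/1.28 = 1 − 0.3359 = 0.6641.

0.664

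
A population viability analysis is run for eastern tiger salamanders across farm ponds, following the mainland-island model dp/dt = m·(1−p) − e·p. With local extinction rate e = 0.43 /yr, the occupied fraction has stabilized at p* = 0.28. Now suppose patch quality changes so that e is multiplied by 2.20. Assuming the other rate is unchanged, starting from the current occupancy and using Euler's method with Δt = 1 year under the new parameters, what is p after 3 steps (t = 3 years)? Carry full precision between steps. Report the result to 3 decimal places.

Balance m(1−p*) = e·p* gives m = e·p*/(1−p*) = 0.43×0.28000/0.72000 = 0.16722.
Starting from p₀ = 0.28000; update p ← p + (dp/dt)·Δt with the new parameters.
t = 1: p = 0.28000 + (-0.14448) = 0.13552
t = 2: p = 0.13552 + (+0.01636) = 0.15188
t = 3: p = 0.15188 + (-0.00185) = 0.15003

0.150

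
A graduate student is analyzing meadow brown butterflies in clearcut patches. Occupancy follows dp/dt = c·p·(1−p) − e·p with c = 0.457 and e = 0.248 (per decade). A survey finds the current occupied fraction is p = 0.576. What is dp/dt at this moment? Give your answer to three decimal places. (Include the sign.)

-0.031

Colonization term: c·p·(1−p) = 0.457×0.576×0.4240 = 0.11161.
Extinction term: e·p = 0.14285.
dp/dt = 0.11161 − 0.14285 = -0.03124.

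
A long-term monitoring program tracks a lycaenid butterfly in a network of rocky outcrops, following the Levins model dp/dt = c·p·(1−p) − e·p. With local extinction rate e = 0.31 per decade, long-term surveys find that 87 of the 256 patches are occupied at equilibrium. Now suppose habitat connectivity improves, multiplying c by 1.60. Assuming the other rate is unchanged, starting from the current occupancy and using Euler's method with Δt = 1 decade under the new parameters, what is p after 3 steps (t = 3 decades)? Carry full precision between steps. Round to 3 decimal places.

Observed p* = 87/256 = 0.33984.
Balance c(1−p*) = e gives c = e/(1 − 0.33984) = 0.31/0.66016 = 0.46959.
Starting from p₀ = 0.33984; update p ← p + (dp/dt)·Δt with the new parameters.
p: 0.33984 → 0.40305  (Δp = +0.06321)
p: 0.40305 → 0.45888  (Δp = +0.05583)
p: 0.45888 → 0.50319  (Δp = +0.04431)

0.503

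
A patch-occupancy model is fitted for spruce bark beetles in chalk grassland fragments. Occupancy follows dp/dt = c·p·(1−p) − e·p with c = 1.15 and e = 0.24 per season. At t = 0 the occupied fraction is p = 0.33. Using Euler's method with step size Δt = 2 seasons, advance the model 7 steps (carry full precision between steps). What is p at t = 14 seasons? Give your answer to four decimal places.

Update rule: p ← p + [c·p·(1−p) − e·p]·Δt with Δt = 2.
  1  |  dp/dt·Δt = +0.350130  |  p_1 = 0.680130
  2  |  dp/dt·Δt = +0.173910  |  p_2 = 0.854040
  3  |  dp/dt·Δt = -0.123231  |  p_3 = 0.730809
  4  |  dp/dt·Δt = +0.101684  |  p_4 = 0.832493
  5  |  dp/dt·Δt = -0.078866  |  p_5 = 0.753627
  6  |  dp/dt·Δt = +0.065307  |  p_6 = 0.818934
  7  |  dp/dt·Δt = -0.052043  |  p_7 = 0.766892

0.7669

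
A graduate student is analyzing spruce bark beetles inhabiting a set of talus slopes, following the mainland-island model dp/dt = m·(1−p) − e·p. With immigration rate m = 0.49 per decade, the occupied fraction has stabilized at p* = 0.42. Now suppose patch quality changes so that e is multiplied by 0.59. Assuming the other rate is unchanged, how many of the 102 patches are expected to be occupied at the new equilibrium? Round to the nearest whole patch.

56

Balance m(1−p*) = e·p* gives e = m(1−p*)/p* = 0.49×0.58000/0.42000 = 0.67667.
New p* = m/(m+e) = 0.49000/(0.49000+0.39924) = 0.55103.
Expected occupied = 102 × 0.55103 = 56.21 ≈ 56.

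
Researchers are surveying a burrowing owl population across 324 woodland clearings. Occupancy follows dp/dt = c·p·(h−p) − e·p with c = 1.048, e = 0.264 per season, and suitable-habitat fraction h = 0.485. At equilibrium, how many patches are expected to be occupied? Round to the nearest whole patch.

76

p* = h − e/c = 0.485 − 0.2519 = 0.2331.
Expected occupied patches = N × p* = 324 × 0.2331 = 75.52 ≈ 76.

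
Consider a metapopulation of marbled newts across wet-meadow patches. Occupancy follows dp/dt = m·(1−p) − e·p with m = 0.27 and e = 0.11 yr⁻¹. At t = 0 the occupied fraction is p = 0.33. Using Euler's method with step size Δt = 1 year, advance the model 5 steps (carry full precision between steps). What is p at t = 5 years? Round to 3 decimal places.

0.676

Update rule: p ← p + [m·(1−p) − e·p]·Δt with Δt = 1.
p: 0.33000 → 0.47460  (Δp = +0.14460)
p: 0.47460 → 0.56425  (Δp = +0.08965)
p: 0.56425 → 0.61984  (Δp = +0.05558)
p: 0.61984 → 0.65430  (Δp = +0.03446)
p: 0.65430 → 0.67567  (Δp = +0.02137)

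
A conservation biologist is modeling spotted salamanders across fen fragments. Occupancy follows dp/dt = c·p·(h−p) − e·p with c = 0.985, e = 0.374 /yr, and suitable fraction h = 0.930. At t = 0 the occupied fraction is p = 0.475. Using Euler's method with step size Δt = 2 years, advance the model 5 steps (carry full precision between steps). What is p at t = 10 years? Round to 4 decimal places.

0.5503

Update rule: p ← p + [c·p·(h−p) − e·p]·Δt with Δt = 2.
p: 0.47500 → 0.54547  (Δp = +0.07047)
p: 0.54547 → 0.55067  (Δp = +0.00520)
p: 0.55067 → 0.55027  (Δp = -0.00039)
p: 0.55027 → 0.55031  (Δp = +0.00003)
p: 0.55031 → 0.55030  (Δp = -0.00000)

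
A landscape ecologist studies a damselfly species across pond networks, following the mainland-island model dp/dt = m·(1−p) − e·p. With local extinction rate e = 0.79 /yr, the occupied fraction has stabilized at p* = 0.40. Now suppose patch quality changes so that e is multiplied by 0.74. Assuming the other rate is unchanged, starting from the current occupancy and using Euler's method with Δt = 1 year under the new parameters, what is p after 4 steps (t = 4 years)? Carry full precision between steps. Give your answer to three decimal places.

Balance m(1−p*) = e·p* gives m = e·p*/(1−p*) = 0.79×0.40000/0.60000 = 0.52667.
Starting from p₀ = 0.40000; update p ← p + (dp/dt)·Δt with the new parameters.
  1  |  dp/dt·Δt = +0.082160  |  p_1 = 0.482160
  2  |  dp/dt·Δt = -0.009142  |  p_2 = 0.473018
  3  |  dp/dt·Δt = +0.001017  |  p_3 = 0.474035
  4  |  dp/dt·Δt = -0.000113  |  p_4 = 0.473922

0.474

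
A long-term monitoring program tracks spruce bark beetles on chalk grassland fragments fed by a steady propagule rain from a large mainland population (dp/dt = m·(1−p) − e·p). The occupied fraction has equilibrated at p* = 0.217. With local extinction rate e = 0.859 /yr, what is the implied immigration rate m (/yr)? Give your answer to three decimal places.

0.238

At equilibrium m(1−p*) = e·p*, so m = e·p*/(1−p*).
m = 0.859 × 0.217 / 0.7830 = 0.1864/0.7830 = 0.2381.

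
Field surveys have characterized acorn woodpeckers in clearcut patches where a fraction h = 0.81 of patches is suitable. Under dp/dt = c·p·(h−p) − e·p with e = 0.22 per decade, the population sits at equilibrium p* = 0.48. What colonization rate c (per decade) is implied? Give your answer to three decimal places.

0.667

At equilibrium c(h−p*) = e, so c = e/(h−p*).
c = 0.22/(0.81 − 0.48) = 0.22/0.3300 = 0.6667.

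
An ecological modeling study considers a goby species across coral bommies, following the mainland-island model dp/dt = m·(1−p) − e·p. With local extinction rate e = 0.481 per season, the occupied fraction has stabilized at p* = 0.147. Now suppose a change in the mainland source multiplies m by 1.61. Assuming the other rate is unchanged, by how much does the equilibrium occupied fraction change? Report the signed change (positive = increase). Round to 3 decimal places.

0.070

Balance m(1−p*) = e·p* gives m = e·p*/(1−p*) = 0.481×0.14700/0.85300 = 0.08289.
New p* = m/(m+e) = 0.13345/(0.13345+0.48100) = 0.21719.
Δp* = 0.21719 − 0.14700 = +0.07019.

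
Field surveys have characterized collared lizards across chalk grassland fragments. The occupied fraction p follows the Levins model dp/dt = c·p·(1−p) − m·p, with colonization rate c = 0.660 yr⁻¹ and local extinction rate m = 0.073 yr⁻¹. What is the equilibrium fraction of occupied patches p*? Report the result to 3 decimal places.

0.889

At equilibrium, colonization balances extinction: c·p*·(1−p*) = m·p*.
So p* = 1 − m/c = 1 − 0.073/0.660 = 1 − 0.1106 = 0.8894.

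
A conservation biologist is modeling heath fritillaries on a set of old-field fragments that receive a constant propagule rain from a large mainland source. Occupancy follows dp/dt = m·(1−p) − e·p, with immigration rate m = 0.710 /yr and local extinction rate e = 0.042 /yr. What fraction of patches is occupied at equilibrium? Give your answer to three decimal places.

At equilibrium the propagule rain into empty patches balances local extinction: m(1−p*) = e·p*.
p* = m/(m+e) = 0.710/(0.710+0.042) = 0.710/0.7520 = 0.9441.

0.944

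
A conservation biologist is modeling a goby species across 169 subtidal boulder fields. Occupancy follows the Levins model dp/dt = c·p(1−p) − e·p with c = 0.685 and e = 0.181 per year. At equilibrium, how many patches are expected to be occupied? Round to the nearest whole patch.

124

p* = 1 − e/c = 1 − 0.181/0.685 = 0.7358.
Expected occupied patches = N × p* = 169 × 0.7358 = 124.34 ≈ 124.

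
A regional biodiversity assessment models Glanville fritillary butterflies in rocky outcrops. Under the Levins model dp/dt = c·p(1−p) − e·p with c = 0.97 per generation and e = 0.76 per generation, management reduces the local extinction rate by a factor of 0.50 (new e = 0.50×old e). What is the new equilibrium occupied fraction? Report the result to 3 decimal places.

0.608

Before: p* = 1 − 0.76/0.97 = 0.2165.
After the change, c = 0.97, e = 0.38, so p* = 1 − 0.38/0.97 = 0.6082.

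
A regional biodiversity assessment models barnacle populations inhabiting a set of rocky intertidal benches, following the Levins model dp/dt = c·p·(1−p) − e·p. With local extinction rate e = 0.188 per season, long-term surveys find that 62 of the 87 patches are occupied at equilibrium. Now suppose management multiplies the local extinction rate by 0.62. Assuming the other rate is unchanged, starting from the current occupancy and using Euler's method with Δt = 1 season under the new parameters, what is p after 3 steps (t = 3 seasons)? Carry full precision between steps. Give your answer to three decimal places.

0.808

Observed p* = 62/87 = 0.71264.
Balance c(1−p*) = e gives c = e/(1 − 0.71264) = 0.188/0.28736 = 0.65424.
Starting from p₀ = 0.71264; update p ← p + (dp/dt)·Δt with the new parameters.
  1  |  dp/dt·Δt = +0.050911  |  p_1 = 0.763555
  2  |  dp/dt·Δt = +0.029116  |  p_2 = 0.792671
  3  |  dp/dt·Δt = +0.015127  |  p_3 = 0.807797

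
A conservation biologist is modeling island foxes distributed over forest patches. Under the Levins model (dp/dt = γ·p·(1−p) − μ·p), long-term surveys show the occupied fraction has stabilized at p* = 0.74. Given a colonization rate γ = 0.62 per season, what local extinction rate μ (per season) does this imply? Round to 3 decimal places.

At equilibrium γ(1−p*) = μ.
μ = 0.62 × (1 − 0.74) = 0.62 × 0.2600 = 0.1612.

0.161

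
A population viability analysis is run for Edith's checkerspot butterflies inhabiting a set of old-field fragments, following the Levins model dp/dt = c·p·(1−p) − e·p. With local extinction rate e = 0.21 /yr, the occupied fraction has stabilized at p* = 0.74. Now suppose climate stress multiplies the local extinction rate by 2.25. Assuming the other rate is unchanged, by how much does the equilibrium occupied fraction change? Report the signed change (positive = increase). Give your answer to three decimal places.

-0.325

Balance c(1−p*) = e gives c = e/(1 − 0.74000) = 0.21/0.26000 = 0.80769.
New p* = 1 − e/c = 1 − 0.47250/0.80769 = 0.41500.
Δp* = 0.41500 − 0.74000 = -0.32500.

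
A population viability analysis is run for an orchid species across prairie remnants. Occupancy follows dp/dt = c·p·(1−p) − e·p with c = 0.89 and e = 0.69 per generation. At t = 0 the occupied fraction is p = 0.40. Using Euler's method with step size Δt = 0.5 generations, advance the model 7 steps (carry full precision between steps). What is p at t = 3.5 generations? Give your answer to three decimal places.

Update rule: p ← p + [c·p·(1−p) − e·p]·Δt with Δt = 0.5.
  1  |  dp/dt·Δt = -0.031200  |  p_1 = 0.368800
  2  |  dp/dt·Δt = -0.023646  |  p_2 = 0.345154
  3  |  dp/dt·Δt = -0.018498  |  p_3 = 0.326656
  4  |  dp/dt·Δt = -0.014818  |  p_4 = 0.311838
  5  |  dp/dt·Δt = -0.012089  |  p_5 = 0.299749
  6  |  dp/dt·Δt = -0.010008  |  p_6 = 0.289741
  7  |  dp/dt·Δt = -0.008384  |  p_7 = 0.281357

0.281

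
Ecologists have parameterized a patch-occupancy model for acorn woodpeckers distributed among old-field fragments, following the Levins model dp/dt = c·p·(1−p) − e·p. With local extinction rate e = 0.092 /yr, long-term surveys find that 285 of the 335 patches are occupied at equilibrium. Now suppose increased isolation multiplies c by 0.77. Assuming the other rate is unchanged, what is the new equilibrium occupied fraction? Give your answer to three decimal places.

0.806

Observed p* = 285/335 = 0.85075.
Balance c(1−p*) = e gives c = e/(1 − 0.85075) = 0.092/0.14925 = 0.61642.
New p* = 1 − e/c = 1 − 0.09200/0.47464 = 0.80617.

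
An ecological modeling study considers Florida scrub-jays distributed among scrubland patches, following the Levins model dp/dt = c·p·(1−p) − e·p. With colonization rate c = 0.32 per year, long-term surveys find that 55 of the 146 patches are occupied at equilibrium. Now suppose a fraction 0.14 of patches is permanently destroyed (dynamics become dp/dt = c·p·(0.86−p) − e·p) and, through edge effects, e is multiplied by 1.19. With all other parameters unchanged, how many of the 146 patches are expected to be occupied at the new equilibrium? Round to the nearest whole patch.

17

Observed p* = 55/146 = 0.37671.
Balance c(1−p*) = e gives e = 0.32×(1 − 0.37671) = 0.19945.
New p* = 0.86 − e/c = 0.86 − 0.23735/0.32000 = 0.11828.
Expected occupied = 146 × 0.11828 = 17.27 ≈ 17.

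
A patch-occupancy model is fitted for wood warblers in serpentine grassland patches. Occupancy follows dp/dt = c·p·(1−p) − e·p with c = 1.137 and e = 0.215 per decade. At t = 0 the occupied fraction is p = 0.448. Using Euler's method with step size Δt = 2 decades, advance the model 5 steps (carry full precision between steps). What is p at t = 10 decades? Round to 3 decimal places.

0.814

Update rule: p ← p + [c·p·(1−p) − e·p]·Δt with Δt = 2.
step 1: Δp = +0.36971, p = 0.81771
step 2: Δp = -0.01265, p = 0.80506
step 3: Δp = +0.01071, p = 0.81576
step 4: Δp = -0.00901, p = 0.80675
step 5: Δp = +0.00762, p = 0.81437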